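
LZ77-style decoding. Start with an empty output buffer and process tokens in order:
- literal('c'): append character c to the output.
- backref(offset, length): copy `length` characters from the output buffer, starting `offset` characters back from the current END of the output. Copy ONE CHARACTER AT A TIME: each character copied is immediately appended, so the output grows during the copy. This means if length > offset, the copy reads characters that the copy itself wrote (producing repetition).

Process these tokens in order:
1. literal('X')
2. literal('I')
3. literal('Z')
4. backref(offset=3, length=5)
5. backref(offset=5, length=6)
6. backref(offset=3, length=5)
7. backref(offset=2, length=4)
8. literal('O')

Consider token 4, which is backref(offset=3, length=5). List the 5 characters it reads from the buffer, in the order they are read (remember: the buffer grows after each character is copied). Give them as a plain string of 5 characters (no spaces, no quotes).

Token 1: literal('X'). Output: "X"
Token 2: literal('I'). Output: "XI"
Token 3: literal('Z'). Output: "XIZ"
Token 4: backref(off=3, len=5). Buffer before: "XIZ" (len 3)
  byte 1: read out[0]='X', append. Buffer now: "XIZX"
  byte 2: read out[1]='I', append. Buffer now: "XIZXI"
  byte 3: read out[2]='Z', append. Buffer now: "XIZXIZ"
  byte 4: read out[3]='X', append. Buffer now: "XIZXIZX"
  byte 5: read out[4]='I', append. Buffer now: "XIZXIZXI"

Answer: XIZXI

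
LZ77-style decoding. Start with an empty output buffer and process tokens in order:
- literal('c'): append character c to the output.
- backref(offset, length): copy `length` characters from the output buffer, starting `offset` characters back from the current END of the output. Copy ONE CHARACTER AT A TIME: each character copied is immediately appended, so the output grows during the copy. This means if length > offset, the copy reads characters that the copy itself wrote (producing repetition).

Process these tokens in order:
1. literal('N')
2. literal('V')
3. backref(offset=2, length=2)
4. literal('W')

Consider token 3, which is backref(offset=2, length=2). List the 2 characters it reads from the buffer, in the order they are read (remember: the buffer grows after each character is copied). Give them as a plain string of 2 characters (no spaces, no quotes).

Token 1: literal('N'). Output: "N"
Token 2: literal('V'). Output: "NV"
Token 3: backref(off=2, len=2). Buffer before: "NV" (len 2)
  byte 1: read out[0]='N', append. Buffer now: "NVN"
  byte 2: read out[1]='V', append. Buffer now: "NVNV"

Answer: NV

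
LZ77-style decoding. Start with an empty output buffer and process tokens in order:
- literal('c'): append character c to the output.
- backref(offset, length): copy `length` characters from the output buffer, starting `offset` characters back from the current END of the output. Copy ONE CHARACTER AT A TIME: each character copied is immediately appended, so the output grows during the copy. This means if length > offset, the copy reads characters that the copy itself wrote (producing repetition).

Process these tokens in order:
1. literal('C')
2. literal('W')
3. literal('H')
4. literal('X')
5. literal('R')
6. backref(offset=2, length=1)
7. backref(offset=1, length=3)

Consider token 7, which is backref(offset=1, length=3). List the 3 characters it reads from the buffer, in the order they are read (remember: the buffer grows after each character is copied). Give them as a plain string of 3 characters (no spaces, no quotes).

Answer: XXX

Derivation:
Token 1: literal('C'). Output: "C"
Token 2: literal('W'). Output: "CW"
Token 3: literal('H'). Output: "CWH"
Token 4: literal('X'). Output: "CWHX"
Token 5: literal('R'). Output: "CWHXR"
Token 6: backref(off=2, len=1). Copied 'X' from pos 3. Output: "CWHXRX"
Token 7: backref(off=1, len=3). Buffer before: "CWHXRX" (len 6)
  byte 1: read out[5]='X', append. Buffer now: "CWHXRXX"
  byte 2: read out[6]='X', append. Buffer now: "CWHXRXXX"
  byte 3: read out[7]='X', append. Buffer now: "CWHXRXXXX"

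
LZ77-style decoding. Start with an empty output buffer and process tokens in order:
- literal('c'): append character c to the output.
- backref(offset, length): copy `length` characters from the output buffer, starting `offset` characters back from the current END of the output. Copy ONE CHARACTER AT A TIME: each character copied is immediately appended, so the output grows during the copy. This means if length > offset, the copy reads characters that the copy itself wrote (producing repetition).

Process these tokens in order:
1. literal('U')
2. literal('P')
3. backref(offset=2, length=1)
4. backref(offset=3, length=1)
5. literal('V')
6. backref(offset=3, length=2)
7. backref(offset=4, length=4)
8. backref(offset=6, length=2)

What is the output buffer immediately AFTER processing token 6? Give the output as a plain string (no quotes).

Answer: UPUUVUU

Derivation:
Token 1: literal('U'). Output: "U"
Token 2: literal('P'). Output: "UP"
Token 3: backref(off=2, len=1). Copied 'U' from pos 0. Output: "UPU"
Token 4: backref(off=3, len=1). Copied 'U' from pos 0. Output: "UPUU"
Token 5: literal('V'). Output: "UPUUV"
Token 6: backref(off=3, len=2). Copied 'UU' from pos 2. Output: "UPUUVUU"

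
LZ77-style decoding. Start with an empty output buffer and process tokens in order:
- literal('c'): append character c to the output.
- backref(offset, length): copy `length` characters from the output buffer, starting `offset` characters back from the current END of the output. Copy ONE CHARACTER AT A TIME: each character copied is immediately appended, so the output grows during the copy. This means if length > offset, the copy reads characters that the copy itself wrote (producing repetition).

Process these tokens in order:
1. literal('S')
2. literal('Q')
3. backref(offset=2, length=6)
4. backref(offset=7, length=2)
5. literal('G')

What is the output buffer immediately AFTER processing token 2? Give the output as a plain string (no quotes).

Token 1: literal('S'). Output: "S"
Token 2: literal('Q'). Output: "SQ"

Answer: SQ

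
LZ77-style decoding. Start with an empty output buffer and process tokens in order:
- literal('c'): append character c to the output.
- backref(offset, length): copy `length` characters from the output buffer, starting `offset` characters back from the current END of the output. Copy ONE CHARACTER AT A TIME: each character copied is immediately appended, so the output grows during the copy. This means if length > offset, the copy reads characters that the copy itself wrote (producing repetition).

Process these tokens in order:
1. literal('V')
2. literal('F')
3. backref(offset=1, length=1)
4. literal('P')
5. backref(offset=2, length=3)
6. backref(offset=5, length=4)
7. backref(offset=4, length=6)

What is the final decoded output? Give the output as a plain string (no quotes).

Answer: VFFPFPFFPFPFPFPFP

Derivation:
Token 1: literal('V'). Output: "V"
Token 2: literal('F'). Output: "VF"
Token 3: backref(off=1, len=1). Copied 'F' from pos 1. Output: "VFF"
Token 4: literal('P'). Output: "VFFP"
Token 5: backref(off=2, len=3) (overlapping!). Copied 'FPF' from pos 2. Output: "VFFPFPF"
Token 6: backref(off=5, len=4). Copied 'FPFP' from pos 2. Output: "VFFPFPFFPFP"
Token 7: backref(off=4, len=6) (overlapping!). Copied 'FPFPFP' from pos 7. Output: "VFFPFPFFPFPFPFPFP"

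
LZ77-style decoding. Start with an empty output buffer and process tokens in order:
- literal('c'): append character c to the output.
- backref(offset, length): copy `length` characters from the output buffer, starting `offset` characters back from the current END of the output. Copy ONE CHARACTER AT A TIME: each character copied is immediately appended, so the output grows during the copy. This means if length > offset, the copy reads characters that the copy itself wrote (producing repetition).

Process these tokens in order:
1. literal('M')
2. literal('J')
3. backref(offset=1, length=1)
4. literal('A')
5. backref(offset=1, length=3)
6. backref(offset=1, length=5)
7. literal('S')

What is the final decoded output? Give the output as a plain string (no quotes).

Token 1: literal('M'). Output: "M"
Token 2: literal('J'). Output: "MJ"
Token 3: backref(off=1, len=1). Copied 'J' from pos 1. Output: "MJJ"
Token 4: literal('A'). Output: "MJJA"
Token 5: backref(off=1, len=3) (overlapping!). Copied 'AAA' from pos 3. Output: "MJJAAAA"
Token 6: backref(off=1, len=5) (overlapping!). Copied 'AAAAA' from pos 6. Output: "MJJAAAAAAAAA"
Token 7: literal('S'). Output: "MJJAAAAAAAAAS"

Answer: MJJAAAAAAAAAS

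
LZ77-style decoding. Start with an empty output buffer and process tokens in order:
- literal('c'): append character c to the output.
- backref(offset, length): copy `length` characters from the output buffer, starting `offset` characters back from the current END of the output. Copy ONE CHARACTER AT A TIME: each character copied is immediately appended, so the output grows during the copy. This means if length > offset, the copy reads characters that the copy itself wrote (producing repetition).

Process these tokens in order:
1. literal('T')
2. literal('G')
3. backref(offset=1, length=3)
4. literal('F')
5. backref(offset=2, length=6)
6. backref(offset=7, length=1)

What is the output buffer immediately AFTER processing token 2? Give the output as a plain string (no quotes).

Answer: TG

Derivation:
Token 1: literal('T'). Output: "T"
Token 2: literal('G'). Output: "TG"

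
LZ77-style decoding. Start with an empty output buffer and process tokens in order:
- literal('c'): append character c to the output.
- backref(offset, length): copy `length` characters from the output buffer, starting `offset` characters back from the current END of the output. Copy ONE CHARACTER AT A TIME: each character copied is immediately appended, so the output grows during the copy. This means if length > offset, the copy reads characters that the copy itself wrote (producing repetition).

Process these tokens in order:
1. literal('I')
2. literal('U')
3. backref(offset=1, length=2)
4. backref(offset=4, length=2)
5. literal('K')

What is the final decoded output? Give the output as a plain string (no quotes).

Token 1: literal('I'). Output: "I"
Token 2: literal('U'). Output: "IU"
Token 3: backref(off=1, len=2) (overlapping!). Copied 'UU' from pos 1. Output: "IUUU"
Token 4: backref(off=4, len=2). Copied 'IU' from pos 0. Output: "IUUUIU"
Token 5: literal('K'). Output: "IUUUIUK"

Answer: IUUUIUK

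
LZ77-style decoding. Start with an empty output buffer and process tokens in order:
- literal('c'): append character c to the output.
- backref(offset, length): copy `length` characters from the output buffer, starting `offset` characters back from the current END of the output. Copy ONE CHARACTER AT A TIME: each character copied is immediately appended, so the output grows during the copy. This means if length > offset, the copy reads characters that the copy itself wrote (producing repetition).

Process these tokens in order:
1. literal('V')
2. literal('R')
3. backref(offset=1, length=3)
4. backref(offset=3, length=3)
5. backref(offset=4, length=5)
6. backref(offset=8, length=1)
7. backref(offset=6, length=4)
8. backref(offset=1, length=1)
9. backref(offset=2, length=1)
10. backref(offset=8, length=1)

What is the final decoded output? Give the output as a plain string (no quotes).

Answer: VRRRRRRRRRRRRRRRRRRRR

Derivation:
Token 1: literal('V'). Output: "V"
Token 2: literal('R'). Output: "VR"
Token 3: backref(off=1, len=3) (overlapping!). Copied 'RRR' from pos 1. Output: "VRRRR"
Token 4: backref(off=3, len=3). Copied 'RRR' from pos 2. Output: "VRRRRRRR"
Token 5: backref(off=4, len=5) (overlapping!). Copied 'RRRRR' from pos 4. Output: "VRRRRRRRRRRRR"
Token 6: backref(off=8, len=1). Copied 'R' from pos 5. Output: "VRRRRRRRRRRRRR"
Token 7: backref(off=6, len=4). Copied 'RRRR' from pos 8. Output: "VRRRRRRRRRRRRRRRRR"
Token 8: backref(off=1, len=1). Copied 'R' from pos 17. Output: "VRRRRRRRRRRRRRRRRRR"
Token 9: backref(off=2, len=1). Copied 'R' from pos 17. Output: "VRRRRRRRRRRRRRRRRRRR"
Token 10: backref(off=8, len=1). Copied 'R' from pos 12. Output: "VRRRRRRRRRRRRRRRRRRRR"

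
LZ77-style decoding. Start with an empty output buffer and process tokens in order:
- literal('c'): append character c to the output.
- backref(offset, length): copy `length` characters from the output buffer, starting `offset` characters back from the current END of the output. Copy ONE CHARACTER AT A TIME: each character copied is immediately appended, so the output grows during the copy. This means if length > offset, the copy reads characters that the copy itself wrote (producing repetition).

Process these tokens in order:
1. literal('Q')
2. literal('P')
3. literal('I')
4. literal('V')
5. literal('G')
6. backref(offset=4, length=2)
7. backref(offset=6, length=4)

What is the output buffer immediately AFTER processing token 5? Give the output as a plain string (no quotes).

Answer: QPIVG

Derivation:
Token 1: literal('Q'). Output: "Q"
Token 2: literal('P'). Output: "QP"
Token 3: literal('I'). Output: "QPI"
Token 4: literal('V'). Output: "QPIV"
Token 5: literal('G'). Output: "QPIVG"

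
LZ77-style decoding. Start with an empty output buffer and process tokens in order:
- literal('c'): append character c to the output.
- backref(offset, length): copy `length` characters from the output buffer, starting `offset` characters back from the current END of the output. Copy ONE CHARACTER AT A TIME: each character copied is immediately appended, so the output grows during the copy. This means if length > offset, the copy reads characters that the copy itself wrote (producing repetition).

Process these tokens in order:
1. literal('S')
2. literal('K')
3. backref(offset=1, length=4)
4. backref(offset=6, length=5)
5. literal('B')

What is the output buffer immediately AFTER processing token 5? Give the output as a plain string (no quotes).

Answer: SKKKKKSKKKKB

Derivation:
Token 1: literal('S'). Output: "S"
Token 2: literal('K'). Output: "SK"
Token 3: backref(off=1, len=4) (overlapping!). Copied 'KKKK' from pos 1. Output: "SKKKKK"
Token 4: backref(off=6, len=5). Copied 'SKKKK' from pos 0. Output: "SKKKKKSKKKK"
Token 5: literal('B'). Output: "SKKKKKSKKKKB"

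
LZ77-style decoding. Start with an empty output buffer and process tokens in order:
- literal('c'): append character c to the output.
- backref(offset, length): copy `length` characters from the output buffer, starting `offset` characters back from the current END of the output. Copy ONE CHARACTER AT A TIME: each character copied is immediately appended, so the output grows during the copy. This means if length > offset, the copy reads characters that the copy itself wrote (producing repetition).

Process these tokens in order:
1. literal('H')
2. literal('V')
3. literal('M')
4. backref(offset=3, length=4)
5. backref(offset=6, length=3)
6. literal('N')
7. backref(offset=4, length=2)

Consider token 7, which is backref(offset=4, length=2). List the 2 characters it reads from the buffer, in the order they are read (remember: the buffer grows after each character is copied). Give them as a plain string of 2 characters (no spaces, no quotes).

Token 1: literal('H'). Output: "H"
Token 2: literal('V'). Output: "HV"
Token 3: literal('M'). Output: "HVM"
Token 4: backref(off=3, len=4) (overlapping!). Copied 'HVMH' from pos 0. Output: "HVMHVMH"
Token 5: backref(off=6, len=3). Copied 'VMH' from pos 1. Output: "HVMHVMHVMH"
Token 6: literal('N'). Output: "HVMHVMHVMHN"
Token 7: backref(off=4, len=2). Buffer before: "HVMHVMHVMHN" (len 11)
  byte 1: read out[7]='V', append. Buffer now: "HVMHVMHVMHNV"
  byte 2: read out[8]='M', append. Buffer now: "HVMHVMHVMHNVM"

Answer: VM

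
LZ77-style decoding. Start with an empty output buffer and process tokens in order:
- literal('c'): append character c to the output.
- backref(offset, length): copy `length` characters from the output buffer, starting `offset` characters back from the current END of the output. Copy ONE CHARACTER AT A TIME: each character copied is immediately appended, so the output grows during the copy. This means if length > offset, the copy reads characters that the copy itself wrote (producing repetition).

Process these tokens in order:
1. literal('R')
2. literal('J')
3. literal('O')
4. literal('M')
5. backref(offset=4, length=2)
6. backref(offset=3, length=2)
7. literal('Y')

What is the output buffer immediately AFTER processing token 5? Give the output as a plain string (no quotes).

Token 1: literal('R'). Output: "R"
Token 2: literal('J'). Output: "RJ"
Token 3: literal('O'). Output: "RJO"
Token 4: literal('M'). Output: "RJOM"
Token 5: backref(off=4, len=2). Copied 'RJ' from pos 0. Output: "RJOMRJ"

Answer: RJOMRJ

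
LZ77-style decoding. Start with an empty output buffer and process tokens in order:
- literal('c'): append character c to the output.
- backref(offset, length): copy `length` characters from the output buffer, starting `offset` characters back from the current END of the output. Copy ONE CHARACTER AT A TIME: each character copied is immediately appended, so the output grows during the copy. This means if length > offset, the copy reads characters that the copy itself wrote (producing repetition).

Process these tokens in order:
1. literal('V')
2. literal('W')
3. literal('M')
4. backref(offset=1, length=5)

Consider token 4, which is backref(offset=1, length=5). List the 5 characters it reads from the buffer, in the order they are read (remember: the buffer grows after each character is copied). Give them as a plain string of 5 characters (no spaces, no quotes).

Token 1: literal('V'). Output: "V"
Token 2: literal('W'). Output: "VW"
Token 3: literal('M'). Output: "VWM"
Token 4: backref(off=1, len=5). Buffer before: "VWM" (len 3)
  byte 1: read out[2]='M', append. Buffer now: "VWMM"
  byte 2: read out[3]='M', append. Buffer now: "VWMMM"
  byte 3: read out[4]='M', append. Buffer now: "VWMMMM"
  byte 4: read out[5]='M', append. Buffer now: "VWMMMMM"
  byte 5: read out[6]='M', append. Buffer now: "VWMMMMMM"

Answer: MMMMM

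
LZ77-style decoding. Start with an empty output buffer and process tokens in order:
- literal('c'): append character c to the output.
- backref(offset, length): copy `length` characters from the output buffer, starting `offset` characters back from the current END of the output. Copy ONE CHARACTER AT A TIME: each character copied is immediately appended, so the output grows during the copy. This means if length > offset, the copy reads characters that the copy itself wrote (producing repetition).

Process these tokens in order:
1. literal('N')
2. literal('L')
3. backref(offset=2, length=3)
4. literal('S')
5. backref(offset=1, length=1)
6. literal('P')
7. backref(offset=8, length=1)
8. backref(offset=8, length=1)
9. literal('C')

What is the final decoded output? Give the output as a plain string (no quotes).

Answer: NLNLNSSPNLC

Derivation:
Token 1: literal('N'). Output: "N"
Token 2: literal('L'). Output: "NL"
Token 3: backref(off=2, len=3) (overlapping!). Copied 'NLN' from pos 0. Output: "NLNLN"
Token 4: literal('S'). Output: "NLNLNS"
Token 5: backref(off=1, len=1). Copied 'S' from pos 5. Output: "NLNLNSS"
Token 6: literal('P'). Output: "NLNLNSSP"
Token 7: backref(off=8, len=1). Copied 'N' from pos 0. Output: "NLNLNSSPN"
Token 8: backref(off=8, len=1). Copied 'L' from pos 1. Output: "NLNLNSSPNL"
Token 9: literal('C'). Output: "NLNLNSSPNLC"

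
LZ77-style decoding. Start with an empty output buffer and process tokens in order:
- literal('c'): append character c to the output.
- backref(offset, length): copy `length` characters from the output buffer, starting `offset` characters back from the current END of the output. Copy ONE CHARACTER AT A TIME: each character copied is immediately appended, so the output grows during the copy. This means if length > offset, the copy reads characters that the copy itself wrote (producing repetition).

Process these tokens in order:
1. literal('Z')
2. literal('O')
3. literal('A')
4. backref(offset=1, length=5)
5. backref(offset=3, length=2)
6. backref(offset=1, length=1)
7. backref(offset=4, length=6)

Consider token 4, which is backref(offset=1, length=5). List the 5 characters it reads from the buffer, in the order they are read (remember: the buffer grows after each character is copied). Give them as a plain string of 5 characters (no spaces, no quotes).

Token 1: literal('Z'). Output: "Z"
Token 2: literal('O'). Output: "ZO"
Token 3: literal('A'). Output: "ZOA"
Token 4: backref(off=1, len=5). Buffer before: "ZOA" (len 3)
  byte 1: read out[2]='A', append. Buffer now: "ZOAA"
  byte 2: read out[3]='A', append. Buffer now: "ZOAAA"
  byte 3: read out[4]='A', append. Buffer now: "ZOAAAA"
  byte 4: read out[5]='A', append. Buffer now: "ZOAAAAA"
  byte 5: read out[6]='A', append. Buffer now: "ZOAAAAAA"

Answer: AAAAA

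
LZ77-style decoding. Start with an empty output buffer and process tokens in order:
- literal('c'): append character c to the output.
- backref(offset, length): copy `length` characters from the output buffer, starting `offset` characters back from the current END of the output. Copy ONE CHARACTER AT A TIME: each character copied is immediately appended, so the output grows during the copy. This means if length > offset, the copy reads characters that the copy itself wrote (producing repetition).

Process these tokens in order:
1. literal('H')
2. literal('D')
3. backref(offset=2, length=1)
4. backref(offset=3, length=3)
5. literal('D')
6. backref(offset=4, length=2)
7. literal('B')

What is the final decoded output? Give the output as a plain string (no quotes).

Answer: HDHHDHDHDB

Derivation:
Token 1: literal('H'). Output: "H"
Token 2: literal('D'). Output: "HD"
Token 3: backref(off=2, len=1). Copied 'H' from pos 0. Output: "HDH"
Token 4: backref(off=3, len=3). Copied 'HDH' from pos 0. Output: "HDHHDH"
Token 5: literal('D'). Output: "HDHHDHD"
Token 6: backref(off=4, len=2). Copied 'HD' from pos 3. Output: "HDHHDHDHD"
Token 7: literal('B'). Output: "HDHHDHDHDB"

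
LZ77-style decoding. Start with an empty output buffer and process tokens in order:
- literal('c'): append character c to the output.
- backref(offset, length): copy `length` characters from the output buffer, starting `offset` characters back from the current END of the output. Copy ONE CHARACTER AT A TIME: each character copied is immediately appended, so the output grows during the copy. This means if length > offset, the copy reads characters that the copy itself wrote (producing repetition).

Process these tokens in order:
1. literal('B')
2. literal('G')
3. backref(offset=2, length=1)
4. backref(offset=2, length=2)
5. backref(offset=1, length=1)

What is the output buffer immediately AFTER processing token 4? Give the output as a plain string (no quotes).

Token 1: literal('B'). Output: "B"
Token 2: literal('G'). Output: "BG"
Token 3: backref(off=2, len=1). Copied 'B' from pos 0. Output: "BGB"
Token 4: backref(off=2, len=2). Copied 'GB' from pos 1. Output: "BGBGB"

Answer: BGBGB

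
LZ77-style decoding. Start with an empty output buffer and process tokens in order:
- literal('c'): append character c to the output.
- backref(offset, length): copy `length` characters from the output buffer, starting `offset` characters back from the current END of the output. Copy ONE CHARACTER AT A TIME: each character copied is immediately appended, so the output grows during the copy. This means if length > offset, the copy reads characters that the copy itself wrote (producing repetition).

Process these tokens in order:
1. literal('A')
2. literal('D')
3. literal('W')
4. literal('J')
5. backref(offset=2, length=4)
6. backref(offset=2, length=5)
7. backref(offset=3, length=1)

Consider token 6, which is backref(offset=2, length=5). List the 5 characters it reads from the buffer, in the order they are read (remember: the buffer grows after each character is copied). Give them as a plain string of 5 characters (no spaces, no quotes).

Token 1: literal('A'). Output: "A"
Token 2: literal('D'). Output: "AD"
Token 3: literal('W'). Output: "ADW"
Token 4: literal('J'). Output: "ADWJ"
Token 5: backref(off=2, len=4) (overlapping!). Copied 'WJWJ' from pos 2. Output: "ADWJWJWJ"
Token 6: backref(off=2, len=5). Buffer before: "ADWJWJWJ" (len 8)
  byte 1: read out[6]='W', append. Buffer now: "ADWJWJWJW"
  byte 2: read out[7]='J', append. Buffer now: "ADWJWJWJWJ"
  byte 3: read out[8]='W', append. Buffer now: "ADWJWJWJWJW"
  byte 4: read out[9]='J', append. Buffer now: "ADWJWJWJWJWJ"
  byte 5: read out[10]='W', append. Buffer now: "ADWJWJWJWJWJW"

Answer: WJWJW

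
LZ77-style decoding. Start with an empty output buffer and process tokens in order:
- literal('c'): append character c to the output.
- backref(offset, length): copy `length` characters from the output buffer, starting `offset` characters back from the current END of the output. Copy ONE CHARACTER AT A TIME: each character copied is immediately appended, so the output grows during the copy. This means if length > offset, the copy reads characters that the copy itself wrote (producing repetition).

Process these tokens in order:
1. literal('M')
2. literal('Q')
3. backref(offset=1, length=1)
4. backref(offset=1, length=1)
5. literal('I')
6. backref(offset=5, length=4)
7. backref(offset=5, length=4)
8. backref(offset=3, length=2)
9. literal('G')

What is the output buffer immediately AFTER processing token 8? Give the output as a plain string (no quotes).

Answer: MQQQIMQQQIMQQMQ

Derivation:
Token 1: literal('M'). Output: "M"
Token 2: literal('Q'). Output: "MQ"
Token 3: backref(off=1, len=1). Copied 'Q' from pos 1. Output: "MQQ"
Token 4: backref(off=1, len=1). Copied 'Q' from pos 2. Output: "MQQQ"
Token 5: literal('I'). Output: "MQQQI"
Token 6: backref(off=5, len=4). Copied 'MQQQ' from pos 0. Output: "MQQQIMQQQ"
Token 7: backref(off=5, len=4). Copied 'IMQQ' from pos 4. Output: "MQQQIMQQQIMQQ"
Token 8: backref(off=3, len=2). Copied 'MQ' from pos 10. Output: "MQQQIMQQQIMQQMQ"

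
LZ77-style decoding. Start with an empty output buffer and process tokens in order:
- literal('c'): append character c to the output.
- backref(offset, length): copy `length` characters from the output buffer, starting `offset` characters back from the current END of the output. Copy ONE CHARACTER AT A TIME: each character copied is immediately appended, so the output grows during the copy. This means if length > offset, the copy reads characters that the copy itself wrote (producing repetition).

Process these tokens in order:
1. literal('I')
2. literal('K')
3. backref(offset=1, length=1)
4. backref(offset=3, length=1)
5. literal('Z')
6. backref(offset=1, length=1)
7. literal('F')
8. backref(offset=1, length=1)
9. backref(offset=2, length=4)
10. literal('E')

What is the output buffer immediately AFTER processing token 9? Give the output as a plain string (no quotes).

Answer: IKKIZZFFFFFF

Derivation:
Token 1: literal('I'). Output: "I"
Token 2: literal('K'). Output: "IK"
Token 3: backref(off=1, len=1). Copied 'K' from pos 1. Output: "IKK"
Token 4: backref(off=3, len=1). Copied 'I' from pos 0. Output: "IKKI"
Token 5: literal('Z'). Output: "IKKIZ"
Token 6: backref(off=1, len=1). Copied 'Z' from pos 4. Output: "IKKIZZ"
Token 7: literal('F'). Output: "IKKIZZF"
Token 8: backref(off=1, len=1). Copied 'F' from pos 6. Output: "IKKIZZFF"
Token 9: backref(off=2, len=4) (overlapping!). Copied 'FFFF' from pos 6. Output: "IKKIZZFFFFFF"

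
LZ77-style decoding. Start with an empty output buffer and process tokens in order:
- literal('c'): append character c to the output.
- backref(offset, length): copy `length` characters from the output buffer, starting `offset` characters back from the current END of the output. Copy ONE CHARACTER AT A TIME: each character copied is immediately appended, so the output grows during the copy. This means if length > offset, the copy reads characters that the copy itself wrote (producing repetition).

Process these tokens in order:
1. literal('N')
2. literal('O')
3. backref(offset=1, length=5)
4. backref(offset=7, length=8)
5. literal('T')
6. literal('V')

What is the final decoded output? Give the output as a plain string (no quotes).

Token 1: literal('N'). Output: "N"
Token 2: literal('O'). Output: "NO"
Token 3: backref(off=1, len=5) (overlapping!). Copied 'OOOOO' from pos 1. Output: "NOOOOOO"
Token 4: backref(off=7, len=8) (overlapping!). Copied 'NOOOOOON' from pos 0. Output: "NOOOOOONOOOOOON"
Token 5: literal('T'). Output: "NOOOOOONOOOOOONT"
Token 6: literal('V'). Output: "NOOOOOONOOOOOONTV"

Answer: NOOOOOONOOOOOONTV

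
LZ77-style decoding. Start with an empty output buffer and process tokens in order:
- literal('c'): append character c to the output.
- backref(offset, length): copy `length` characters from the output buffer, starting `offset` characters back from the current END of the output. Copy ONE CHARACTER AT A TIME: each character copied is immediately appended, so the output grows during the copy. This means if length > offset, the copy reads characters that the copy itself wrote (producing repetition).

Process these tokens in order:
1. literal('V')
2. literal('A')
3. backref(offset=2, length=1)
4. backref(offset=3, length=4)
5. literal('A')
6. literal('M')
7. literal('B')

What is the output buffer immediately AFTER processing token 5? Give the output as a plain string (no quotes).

Token 1: literal('V'). Output: "V"
Token 2: literal('A'). Output: "VA"
Token 3: backref(off=2, len=1). Copied 'V' from pos 0. Output: "VAV"
Token 4: backref(off=3, len=4) (overlapping!). Copied 'VAVV' from pos 0. Output: "VAVVAVV"
Token 5: literal('A'). Output: "VAVVAVVA"

Answer: VAVVAVVA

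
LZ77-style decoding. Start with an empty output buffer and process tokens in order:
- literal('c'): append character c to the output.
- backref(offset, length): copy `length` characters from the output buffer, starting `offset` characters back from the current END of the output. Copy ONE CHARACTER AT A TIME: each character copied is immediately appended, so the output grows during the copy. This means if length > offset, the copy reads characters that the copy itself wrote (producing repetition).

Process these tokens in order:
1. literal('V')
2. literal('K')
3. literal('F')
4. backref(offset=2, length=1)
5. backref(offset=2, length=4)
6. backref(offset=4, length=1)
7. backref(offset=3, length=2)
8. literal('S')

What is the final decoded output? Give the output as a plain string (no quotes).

Answer: VKFKFKFKFFKS

Derivation:
Token 1: literal('V'). Output: "V"
Token 2: literal('K'). Output: "VK"
Token 3: literal('F'). Output: "VKF"
Token 4: backref(off=2, len=1). Copied 'K' from pos 1. Output: "VKFK"
Token 5: backref(off=2, len=4) (overlapping!). Copied 'FKFK' from pos 2. Output: "VKFKFKFK"
Token 6: backref(off=4, len=1). Copied 'F' from pos 4. Output: "VKFKFKFKF"
Token 7: backref(off=3, len=2). Copied 'FK' from pos 6. Output: "VKFKFKFKFFK"
Token 8: literal('S'). Output: "VKFKFKFKFFKS"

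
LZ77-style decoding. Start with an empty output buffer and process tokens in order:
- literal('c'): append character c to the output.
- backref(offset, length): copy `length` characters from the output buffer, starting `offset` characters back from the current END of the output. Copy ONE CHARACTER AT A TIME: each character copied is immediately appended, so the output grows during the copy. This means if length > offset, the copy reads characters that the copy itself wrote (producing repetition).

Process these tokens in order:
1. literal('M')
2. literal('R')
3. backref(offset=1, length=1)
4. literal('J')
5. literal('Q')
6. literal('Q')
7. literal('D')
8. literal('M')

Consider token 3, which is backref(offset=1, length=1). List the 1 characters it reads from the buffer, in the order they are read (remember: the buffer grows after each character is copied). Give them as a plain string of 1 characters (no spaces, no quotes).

Token 1: literal('M'). Output: "M"
Token 2: literal('R'). Output: "MR"
Token 3: backref(off=1, len=1). Buffer before: "MR" (len 2)
  byte 1: read out[1]='R', append. Buffer now: "MRR"

Answer: R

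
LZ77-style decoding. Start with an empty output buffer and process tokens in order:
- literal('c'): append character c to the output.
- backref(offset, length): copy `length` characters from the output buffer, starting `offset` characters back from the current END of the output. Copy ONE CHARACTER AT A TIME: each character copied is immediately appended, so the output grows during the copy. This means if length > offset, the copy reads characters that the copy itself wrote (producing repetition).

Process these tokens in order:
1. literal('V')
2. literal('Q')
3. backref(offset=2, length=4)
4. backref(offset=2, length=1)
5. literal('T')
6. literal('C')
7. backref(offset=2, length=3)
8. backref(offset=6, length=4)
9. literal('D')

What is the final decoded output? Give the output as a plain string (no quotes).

Token 1: literal('V'). Output: "V"
Token 2: literal('Q'). Output: "VQ"
Token 3: backref(off=2, len=4) (overlapping!). Copied 'VQVQ' from pos 0. Output: "VQVQVQ"
Token 4: backref(off=2, len=1). Copied 'V' from pos 4. Output: "VQVQVQV"
Token 5: literal('T'). Output: "VQVQVQVT"
Token 6: literal('C'). Output: "VQVQVQVTC"
Token 7: backref(off=2, len=3) (overlapping!). Copied 'TCT' from pos 7. Output: "VQVQVQVTCTCT"
Token 8: backref(off=6, len=4). Copied 'VTCT' from pos 6. Output: "VQVQVQVTCTCTVTCT"
Token 9: literal('D'). Output: "VQVQVQVTCTCTVTCTD"

Answer: VQVQVQVTCTCTVTCTD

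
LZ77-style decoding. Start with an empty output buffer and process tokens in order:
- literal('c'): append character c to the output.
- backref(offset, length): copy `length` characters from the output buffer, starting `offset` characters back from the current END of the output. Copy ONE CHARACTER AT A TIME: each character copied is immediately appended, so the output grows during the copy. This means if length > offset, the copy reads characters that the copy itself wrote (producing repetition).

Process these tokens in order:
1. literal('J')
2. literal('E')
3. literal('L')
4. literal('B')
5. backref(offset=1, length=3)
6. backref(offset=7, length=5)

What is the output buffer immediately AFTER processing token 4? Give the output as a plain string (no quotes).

Answer: JELB

Derivation:
Token 1: literal('J'). Output: "J"
Token 2: literal('E'). Output: "JE"
Token 3: literal('L'). Output: "JEL"
Token 4: literal('B'). Output: "JELB"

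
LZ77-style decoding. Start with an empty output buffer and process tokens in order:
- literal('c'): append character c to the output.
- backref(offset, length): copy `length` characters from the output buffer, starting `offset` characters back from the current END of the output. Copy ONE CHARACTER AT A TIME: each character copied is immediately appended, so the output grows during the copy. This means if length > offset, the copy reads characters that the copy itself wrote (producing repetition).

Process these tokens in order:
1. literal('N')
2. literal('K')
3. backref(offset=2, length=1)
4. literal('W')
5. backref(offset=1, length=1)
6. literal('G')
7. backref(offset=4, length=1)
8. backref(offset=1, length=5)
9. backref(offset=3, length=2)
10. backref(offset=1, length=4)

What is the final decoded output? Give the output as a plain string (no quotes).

Token 1: literal('N'). Output: "N"
Token 2: literal('K'). Output: "NK"
Token 3: backref(off=2, len=1). Copied 'N' from pos 0. Output: "NKN"
Token 4: literal('W'). Output: "NKNW"
Token 5: backref(off=1, len=1). Copied 'W' from pos 3. Output: "NKNWW"
Token 6: literal('G'). Output: "NKNWWG"
Token 7: backref(off=4, len=1). Copied 'N' from pos 2. Output: "NKNWWGN"
Token 8: backref(off=1, len=5) (overlapping!). Copied 'NNNNN' from pos 6. Output: "NKNWWGNNNNNN"
Token 9: backref(off=3, len=2). Copied 'NN' from pos 9. Output: "NKNWWGNNNNNNNN"
Token 10: backref(off=1, len=4) (overlapping!). Copied 'NNNN' from pos 13. Output: "NKNWWGNNNNNNNNNNNN"

Answer: NKNWWGNNNNNNNNNNNN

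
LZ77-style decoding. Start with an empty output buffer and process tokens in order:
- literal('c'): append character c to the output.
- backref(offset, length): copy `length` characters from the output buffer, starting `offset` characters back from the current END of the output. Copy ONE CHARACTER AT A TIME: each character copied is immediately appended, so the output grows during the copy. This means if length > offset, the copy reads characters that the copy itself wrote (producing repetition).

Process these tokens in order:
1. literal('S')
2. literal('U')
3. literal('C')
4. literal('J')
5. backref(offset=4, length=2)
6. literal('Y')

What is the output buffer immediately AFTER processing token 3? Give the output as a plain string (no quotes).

Answer: SUC

Derivation:
Token 1: literal('S'). Output: "S"
Token 2: literal('U'). Output: "SU"
Token 3: literal('C'). Output: "SUC"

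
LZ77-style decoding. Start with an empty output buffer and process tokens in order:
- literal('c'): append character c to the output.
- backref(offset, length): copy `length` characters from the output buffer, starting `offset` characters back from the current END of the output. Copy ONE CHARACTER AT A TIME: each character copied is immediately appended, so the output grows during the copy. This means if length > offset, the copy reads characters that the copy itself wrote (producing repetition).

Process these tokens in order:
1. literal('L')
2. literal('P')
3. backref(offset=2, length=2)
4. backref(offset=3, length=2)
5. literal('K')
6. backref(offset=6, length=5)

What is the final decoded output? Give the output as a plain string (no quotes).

Answer: LPLPPLKPLPPL

Derivation:
Token 1: literal('L'). Output: "L"
Token 2: literal('P'). Output: "LP"
Token 3: backref(off=2, len=2). Copied 'LP' from pos 0. Output: "LPLP"
Token 4: backref(off=3, len=2). Copied 'PL' from pos 1. Output: "LPLPPL"
Token 5: literal('K'). Output: "LPLPPLK"
Token 6: backref(off=6, len=5). Copied 'PLPPL' from pos 1. Output: "LPLPPLKPLPPL"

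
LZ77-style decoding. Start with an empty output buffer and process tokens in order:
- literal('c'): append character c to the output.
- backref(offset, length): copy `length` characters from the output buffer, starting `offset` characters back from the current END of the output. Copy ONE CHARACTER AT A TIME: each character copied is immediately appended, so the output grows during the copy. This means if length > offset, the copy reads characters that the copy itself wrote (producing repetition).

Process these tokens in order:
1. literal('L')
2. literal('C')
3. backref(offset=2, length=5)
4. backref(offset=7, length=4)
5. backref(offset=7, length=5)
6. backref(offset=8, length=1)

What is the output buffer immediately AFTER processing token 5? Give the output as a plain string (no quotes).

Answer: LCLCLCLLCLCLCLLC

Derivation:
Token 1: literal('L'). Output: "L"
Token 2: literal('C'). Output: "LC"
Token 3: backref(off=2, len=5) (overlapping!). Copied 'LCLCL' from pos 0. Output: "LCLCLCL"
Token 4: backref(off=7, len=4). Copied 'LCLC' from pos 0. Output: "LCLCLCLLCLC"
Token 5: backref(off=7, len=5). Copied 'LCLLC' from pos 4. Output: "LCLCLCLLCLCLCLLC"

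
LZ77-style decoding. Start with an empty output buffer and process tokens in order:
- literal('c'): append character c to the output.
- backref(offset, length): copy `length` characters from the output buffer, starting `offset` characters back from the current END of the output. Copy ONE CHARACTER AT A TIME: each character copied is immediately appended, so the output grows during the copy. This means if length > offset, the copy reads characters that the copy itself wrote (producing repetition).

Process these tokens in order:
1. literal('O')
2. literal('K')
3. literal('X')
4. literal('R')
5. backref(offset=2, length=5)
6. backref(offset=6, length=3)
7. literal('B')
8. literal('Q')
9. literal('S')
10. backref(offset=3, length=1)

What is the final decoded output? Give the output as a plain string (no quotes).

Answer: OKXRXRXRXRXRBQSB

Derivation:
Token 1: literal('O'). Output: "O"
Token 2: literal('K'). Output: "OK"
Token 3: literal('X'). Output: "OKX"
Token 4: literal('R'). Output: "OKXR"
Token 5: backref(off=2, len=5) (overlapping!). Copied 'XRXRX' from pos 2. Output: "OKXRXRXRX"
Token 6: backref(off=6, len=3). Copied 'RXR' from pos 3. Output: "OKXRXRXRXRXR"
Token 7: literal('B'). Output: "OKXRXRXRXRXRB"
Token 8: literal('Q'). Output: "OKXRXRXRXRXRBQ"
Token 9: literal('S'). Output: "OKXRXRXRXRXRBQS"
Token 10: backref(off=3, len=1). Copied 'B' from pos 12. Output: "OKXRXRXRXRXRBQSB"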